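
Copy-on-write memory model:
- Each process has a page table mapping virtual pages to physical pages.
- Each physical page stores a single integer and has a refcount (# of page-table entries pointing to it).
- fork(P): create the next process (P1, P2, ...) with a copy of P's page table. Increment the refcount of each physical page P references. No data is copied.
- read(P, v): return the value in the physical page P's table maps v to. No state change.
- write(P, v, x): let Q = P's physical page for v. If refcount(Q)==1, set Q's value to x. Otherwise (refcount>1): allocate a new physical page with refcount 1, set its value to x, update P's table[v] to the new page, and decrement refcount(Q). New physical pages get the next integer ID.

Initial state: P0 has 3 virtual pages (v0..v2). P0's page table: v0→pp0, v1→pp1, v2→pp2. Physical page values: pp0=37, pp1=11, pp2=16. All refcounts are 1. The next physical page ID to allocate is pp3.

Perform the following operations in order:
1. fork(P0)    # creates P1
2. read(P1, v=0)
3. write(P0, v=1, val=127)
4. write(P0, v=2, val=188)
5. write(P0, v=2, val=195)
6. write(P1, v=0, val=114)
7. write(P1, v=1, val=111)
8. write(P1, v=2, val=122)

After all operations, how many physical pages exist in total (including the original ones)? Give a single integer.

Op 1: fork(P0) -> P1. 3 ppages; refcounts: pp0:2 pp1:2 pp2:2
Op 2: read(P1, v0) -> 37. No state change.
Op 3: write(P0, v1, 127). refcount(pp1)=2>1 -> COPY to pp3. 4 ppages; refcounts: pp0:2 pp1:1 pp2:2 pp3:1
Op 4: write(P0, v2, 188). refcount(pp2)=2>1 -> COPY to pp4. 5 ppages; refcounts: pp0:2 pp1:1 pp2:1 pp3:1 pp4:1
Op 5: write(P0, v2, 195). refcount(pp4)=1 -> write in place. 5 ppages; refcounts: pp0:2 pp1:1 pp2:1 pp3:1 pp4:1
Op 6: write(P1, v0, 114). refcount(pp0)=2>1 -> COPY to pp5. 6 ppages; refcounts: pp0:1 pp1:1 pp2:1 pp3:1 pp4:1 pp5:1
Op 7: write(P1, v1, 111). refcount(pp1)=1 -> write in place. 6 ppages; refcounts: pp0:1 pp1:1 pp2:1 pp3:1 pp4:1 pp5:1
Op 8: write(P1, v2, 122). refcount(pp2)=1 -> write in place. 6 ppages; refcounts: pp0:1 pp1:1 pp2:1 pp3:1 pp4:1 pp5:1

Answer: 6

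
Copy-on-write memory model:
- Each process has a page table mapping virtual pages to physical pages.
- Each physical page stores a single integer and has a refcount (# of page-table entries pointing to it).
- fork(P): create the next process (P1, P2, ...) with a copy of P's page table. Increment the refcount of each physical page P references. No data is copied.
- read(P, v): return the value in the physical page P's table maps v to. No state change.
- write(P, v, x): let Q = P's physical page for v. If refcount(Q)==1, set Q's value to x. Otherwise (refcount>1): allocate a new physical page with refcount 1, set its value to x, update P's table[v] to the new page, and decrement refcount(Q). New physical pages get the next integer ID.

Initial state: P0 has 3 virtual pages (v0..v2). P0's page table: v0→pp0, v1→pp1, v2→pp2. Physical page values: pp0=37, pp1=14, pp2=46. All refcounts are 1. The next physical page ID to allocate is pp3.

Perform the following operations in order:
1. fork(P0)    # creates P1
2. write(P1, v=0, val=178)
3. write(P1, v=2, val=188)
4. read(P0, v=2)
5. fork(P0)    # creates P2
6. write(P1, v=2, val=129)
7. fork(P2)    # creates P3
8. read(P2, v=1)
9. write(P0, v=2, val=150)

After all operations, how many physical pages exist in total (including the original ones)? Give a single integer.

Answer: 6

Derivation:
Op 1: fork(P0) -> P1. 3 ppages; refcounts: pp0:2 pp1:2 pp2:2
Op 2: write(P1, v0, 178). refcount(pp0)=2>1 -> COPY to pp3. 4 ppages; refcounts: pp0:1 pp1:2 pp2:2 pp3:1
Op 3: write(P1, v2, 188). refcount(pp2)=2>1 -> COPY to pp4. 5 ppages; refcounts: pp0:1 pp1:2 pp2:1 pp3:1 pp4:1
Op 4: read(P0, v2) -> 46. No state change.
Op 5: fork(P0) -> P2. 5 ppages; refcounts: pp0:2 pp1:3 pp2:2 pp3:1 pp4:1
Op 6: write(P1, v2, 129). refcount(pp4)=1 -> write in place. 5 ppages; refcounts: pp0:2 pp1:3 pp2:2 pp3:1 pp4:1
Op 7: fork(P2) -> P3. 5 ppages; refcounts: pp0:3 pp1:4 pp2:3 pp3:1 pp4:1
Op 8: read(P2, v1) -> 14. No state change.
Op 9: write(P0, v2, 150). refcount(pp2)=3>1 -> COPY to pp5. 6 ppages; refcounts: pp0:3 pp1:4 pp2:2 pp3:1 pp4:1 pp5:1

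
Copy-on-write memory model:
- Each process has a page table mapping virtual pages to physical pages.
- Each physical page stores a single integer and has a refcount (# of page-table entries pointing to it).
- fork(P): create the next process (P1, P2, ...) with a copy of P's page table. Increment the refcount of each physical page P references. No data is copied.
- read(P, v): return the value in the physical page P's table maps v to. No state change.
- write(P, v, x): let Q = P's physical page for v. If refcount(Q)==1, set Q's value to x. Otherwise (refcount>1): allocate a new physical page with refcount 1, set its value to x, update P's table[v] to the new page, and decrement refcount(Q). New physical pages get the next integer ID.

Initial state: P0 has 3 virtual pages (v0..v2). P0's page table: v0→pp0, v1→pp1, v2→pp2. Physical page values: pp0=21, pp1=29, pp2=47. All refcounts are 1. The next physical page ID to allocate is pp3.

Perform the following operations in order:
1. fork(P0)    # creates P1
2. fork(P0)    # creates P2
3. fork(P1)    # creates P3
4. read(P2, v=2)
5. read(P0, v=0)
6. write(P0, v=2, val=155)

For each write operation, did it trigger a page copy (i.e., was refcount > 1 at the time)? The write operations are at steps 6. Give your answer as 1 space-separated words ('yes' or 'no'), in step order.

Op 1: fork(P0) -> P1. 3 ppages; refcounts: pp0:2 pp1:2 pp2:2
Op 2: fork(P0) -> P2. 3 ppages; refcounts: pp0:3 pp1:3 pp2:3
Op 3: fork(P1) -> P3. 3 ppages; refcounts: pp0:4 pp1:4 pp2:4
Op 4: read(P2, v2) -> 47. No state change.
Op 5: read(P0, v0) -> 21. No state change.
Op 6: write(P0, v2, 155). refcount(pp2)=4>1 -> COPY to pp3. 4 ppages; refcounts: pp0:4 pp1:4 pp2:3 pp3:1

yes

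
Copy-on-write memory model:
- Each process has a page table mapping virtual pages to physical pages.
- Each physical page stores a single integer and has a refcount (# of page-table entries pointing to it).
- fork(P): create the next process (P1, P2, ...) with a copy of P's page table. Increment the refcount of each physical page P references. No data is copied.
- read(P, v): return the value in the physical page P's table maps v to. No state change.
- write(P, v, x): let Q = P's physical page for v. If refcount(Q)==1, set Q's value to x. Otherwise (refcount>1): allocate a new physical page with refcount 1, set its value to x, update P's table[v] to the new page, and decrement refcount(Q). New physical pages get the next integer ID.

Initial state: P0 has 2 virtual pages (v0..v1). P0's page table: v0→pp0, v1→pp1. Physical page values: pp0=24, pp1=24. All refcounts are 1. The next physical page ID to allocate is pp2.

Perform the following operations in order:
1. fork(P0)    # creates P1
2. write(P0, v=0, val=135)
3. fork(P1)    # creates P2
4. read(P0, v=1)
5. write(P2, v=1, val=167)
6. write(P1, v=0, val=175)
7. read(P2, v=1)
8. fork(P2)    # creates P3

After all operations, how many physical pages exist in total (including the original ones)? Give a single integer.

Op 1: fork(P0) -> P1. 2 ppages; refcounts: pp0:2 pp1:2
Op 2: write(P0, v0, 135). refcount(pp0)=2>1 -> COPY to pp2. 3 ppages; refcounts: pp0:1 pp1:2 pp2:1
Op 3: fork(P1) -> P2. 3 ppages; refcounts: pp0:2 pp1:3 pp2:1
Op 4: read(P0, v1) -> 24. No state change.
Op 5: write(P2, v1, 167). refcount(pp1)=3>1 -> COPY to pp3. 4 ppages; refcounts: pp0:2 pp1:2 pp2:1 pp3:1
Op 6: write(P1, v0, 175). refcount(pp0)=2>1 -> COPY to pp4. 5 ppages; refcounts: pp0:1 pp1:2 pp2:1 pp3:1 pp4:1
Op 7: read(P2, v1) -> 167. No state change.
Op 8: fork(P2) -> P3. 5 ppages; refcounts: pp0:2 pp1:2 pp2:1 pp3:2 pp4:1

Answer: 5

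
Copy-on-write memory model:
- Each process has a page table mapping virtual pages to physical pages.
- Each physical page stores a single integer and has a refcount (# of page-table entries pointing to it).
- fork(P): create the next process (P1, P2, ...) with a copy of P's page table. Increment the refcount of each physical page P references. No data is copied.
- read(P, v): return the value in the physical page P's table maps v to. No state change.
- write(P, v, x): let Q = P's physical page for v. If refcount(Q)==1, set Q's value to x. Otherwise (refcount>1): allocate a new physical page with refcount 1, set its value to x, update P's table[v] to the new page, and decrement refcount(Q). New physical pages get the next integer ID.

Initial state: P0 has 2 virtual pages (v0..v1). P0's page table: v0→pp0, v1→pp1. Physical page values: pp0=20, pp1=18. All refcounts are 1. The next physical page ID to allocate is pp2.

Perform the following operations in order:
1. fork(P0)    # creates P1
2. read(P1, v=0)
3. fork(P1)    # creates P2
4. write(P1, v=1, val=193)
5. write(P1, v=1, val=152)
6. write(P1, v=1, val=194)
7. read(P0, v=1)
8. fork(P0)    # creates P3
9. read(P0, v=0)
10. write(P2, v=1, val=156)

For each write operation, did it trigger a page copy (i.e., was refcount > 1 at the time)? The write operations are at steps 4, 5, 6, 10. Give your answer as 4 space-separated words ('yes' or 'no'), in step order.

Op 1: fork(P0) -> P1. 2 ppages; refcounts: pp0:2 pp1:2
Op 2: read(P1, v0) -> 20. No state change.
Op 3: fork(P1) -> P2. 2 ppages; refcounts: pp0:3 pp1:3
Op 4: write(P1, v1, 193). refcount(pp1)=3>1 -> COPY to pp2. 3 ppages; refcounts: pp0:3 pp1:2 pp2:1
Op 5: write(P1, v1, 152). refcount(pp2)=1 -> write in place. 3 ppages; refcounts: pp0:3 pp1:2 pp2:1
Op 6: write(P1, v1, 194). refcount(pp2)=1 -> write in place. 3 ppages; refcounts: pp0:3 pp1:2 pp2:1
Op 7: read(P0, v1) -> 18. No state change.
Op 8: fork(P0) -> P3. 3 ppages; refcounts: pp0:4 pp1:3 pp2:1
Op 9: read(P0, v0) -> 20. No state change.
Op 10: write(P2, v1, 156). refcount(pp1)=3>1 -> COPY to pp3. 4 ppages; refcounts: pp0:4 pp1:2 pp2:1 pp3:1

yes no no yes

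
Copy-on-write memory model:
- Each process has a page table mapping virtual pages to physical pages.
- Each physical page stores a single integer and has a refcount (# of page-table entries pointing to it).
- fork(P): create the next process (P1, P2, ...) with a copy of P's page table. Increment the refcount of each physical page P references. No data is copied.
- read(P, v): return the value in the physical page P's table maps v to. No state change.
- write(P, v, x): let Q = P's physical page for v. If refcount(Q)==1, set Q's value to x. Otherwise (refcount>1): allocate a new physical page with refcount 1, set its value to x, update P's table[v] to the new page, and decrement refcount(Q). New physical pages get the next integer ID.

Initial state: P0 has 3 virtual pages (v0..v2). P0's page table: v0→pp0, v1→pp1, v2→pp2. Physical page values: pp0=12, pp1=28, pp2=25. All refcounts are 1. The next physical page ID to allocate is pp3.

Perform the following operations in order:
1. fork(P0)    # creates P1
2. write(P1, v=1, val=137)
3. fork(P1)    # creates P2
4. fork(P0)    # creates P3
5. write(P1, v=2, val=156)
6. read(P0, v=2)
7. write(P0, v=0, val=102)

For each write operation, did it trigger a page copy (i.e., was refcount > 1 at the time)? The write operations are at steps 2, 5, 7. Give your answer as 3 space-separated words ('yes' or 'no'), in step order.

Op 1: fork(P0) -> P1. 3 ppages; refcounts: pp0:2 pp1:2 pp2:2
Op 2: write(P1, v1, 137). refcount(pp1)=2>1 -> COPY to pp3. 4 ppages; refcounts: pp0:2 pp1:1 pp2:2 pp3:1
Op 3: fork(P1) -> P2. 4 ppages; refcounts: pp0:3 pp1:1 pp2:3 pp3:2
Op 4: fork(P0) -> P3. 4 ppages; refcounts: pp0:4 pp1:2 pp2:4 pp3:2
Op 5: write(P1, v2, 156). refcount(pp2)=4>1 -> COPY to pp4. 5 ppages; refcounts: pp0:4 pp1:2 pp2:3 pp3:2 pp4:1
Op 6: read(P0, v2) -> 25. No state change.
Op 7: write(P0, v0, 102). refcount(pp0)=4>1 -> COPY to pp5. 6 ppages; refcounts: pp0:3 pp1:2 pp2:3 pp3:2 pp4:1 pp5:1

yes yes yes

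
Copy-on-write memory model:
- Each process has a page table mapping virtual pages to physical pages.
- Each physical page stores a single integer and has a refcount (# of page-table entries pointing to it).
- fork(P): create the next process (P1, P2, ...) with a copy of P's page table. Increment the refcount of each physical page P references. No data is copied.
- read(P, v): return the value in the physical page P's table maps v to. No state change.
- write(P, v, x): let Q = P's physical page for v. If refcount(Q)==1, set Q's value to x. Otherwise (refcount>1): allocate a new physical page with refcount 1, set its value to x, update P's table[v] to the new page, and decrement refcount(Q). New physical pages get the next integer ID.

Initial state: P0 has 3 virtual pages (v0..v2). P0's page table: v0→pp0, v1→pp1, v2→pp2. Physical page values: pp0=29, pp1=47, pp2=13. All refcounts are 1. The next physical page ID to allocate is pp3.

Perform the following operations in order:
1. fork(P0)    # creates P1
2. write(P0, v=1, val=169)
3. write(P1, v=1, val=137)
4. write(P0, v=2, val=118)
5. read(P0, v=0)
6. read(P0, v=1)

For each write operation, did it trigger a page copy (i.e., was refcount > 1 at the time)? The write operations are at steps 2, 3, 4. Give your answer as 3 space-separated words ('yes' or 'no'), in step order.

Op 1: fork(P0) -> P1. 3 ppages; refcounts: pp0:2 pp1:2 pp2:2
Op 2: write(P0, v1, 169). refcount(pp1)=2>1 -> COPY to pp3. 4 ppages; refcounts: pp0:2 pp1:1 pp2:2 pp3:1
Op 3: write(P1, v1, 137). refcount(pp1)=1 -> write in place. 4 ppages; refcounts: pp0:2 pp1:1 pp2:2 pp3:1
Op 4: write(P0, v2, 118). refcount(pp2)=2>1 -> COPY to pp4. 5 ppages; refcounts: pp0:2 pp1:1 pp2:1 pp3:1 pp4:1
Op 5: read(P0, v0) -> 29. No state change.
Op 6: read(P0, v1) -> 169. No state change.

yes no yes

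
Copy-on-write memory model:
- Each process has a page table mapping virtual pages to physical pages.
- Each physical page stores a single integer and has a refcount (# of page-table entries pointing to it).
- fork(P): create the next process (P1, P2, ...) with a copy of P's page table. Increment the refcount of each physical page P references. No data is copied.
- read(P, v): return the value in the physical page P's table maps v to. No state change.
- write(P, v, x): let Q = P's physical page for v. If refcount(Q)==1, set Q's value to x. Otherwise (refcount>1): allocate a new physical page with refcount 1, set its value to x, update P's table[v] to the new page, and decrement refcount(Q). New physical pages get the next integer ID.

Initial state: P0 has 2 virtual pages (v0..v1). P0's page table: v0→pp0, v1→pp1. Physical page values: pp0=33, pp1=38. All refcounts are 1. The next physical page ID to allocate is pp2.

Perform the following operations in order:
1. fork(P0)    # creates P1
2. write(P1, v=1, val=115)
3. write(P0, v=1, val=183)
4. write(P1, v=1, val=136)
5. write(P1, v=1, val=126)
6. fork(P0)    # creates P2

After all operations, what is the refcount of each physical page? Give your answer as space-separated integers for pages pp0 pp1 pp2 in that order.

Op 1: fork(P0) -> P1. 2 ppages; refcounts: pp0:2 pp1:2
Op 2: write(P1, v1, 115). refcount(pp1)=2>1 -> COPY to pp2. 3 ppages; refcounts: pp0:2 pp1:1 pp2:1
Op 3: write(P0, v1, 183). refcount(pp1)=1 -> write in place. 3 ppages; refcounts: pp0:2 pp1:1 pp2:1
Op 4: write(P1, v1, 136). refcount(pp2)=1 -> write in place. 3 ppages; refcounts: pp0:2 pp1:1 pp2:1
Op 5: write(P1, v1, 126). refcount(pp2)=1 -> write in place. 3 ppages; refcounts: pp0:2 pp1:1 pp2:1
Op 6: fork(P0) -> P2. 3 ppages; refcounts: pp0:3 pp1:2 pp2:1

Answer: 3 2 1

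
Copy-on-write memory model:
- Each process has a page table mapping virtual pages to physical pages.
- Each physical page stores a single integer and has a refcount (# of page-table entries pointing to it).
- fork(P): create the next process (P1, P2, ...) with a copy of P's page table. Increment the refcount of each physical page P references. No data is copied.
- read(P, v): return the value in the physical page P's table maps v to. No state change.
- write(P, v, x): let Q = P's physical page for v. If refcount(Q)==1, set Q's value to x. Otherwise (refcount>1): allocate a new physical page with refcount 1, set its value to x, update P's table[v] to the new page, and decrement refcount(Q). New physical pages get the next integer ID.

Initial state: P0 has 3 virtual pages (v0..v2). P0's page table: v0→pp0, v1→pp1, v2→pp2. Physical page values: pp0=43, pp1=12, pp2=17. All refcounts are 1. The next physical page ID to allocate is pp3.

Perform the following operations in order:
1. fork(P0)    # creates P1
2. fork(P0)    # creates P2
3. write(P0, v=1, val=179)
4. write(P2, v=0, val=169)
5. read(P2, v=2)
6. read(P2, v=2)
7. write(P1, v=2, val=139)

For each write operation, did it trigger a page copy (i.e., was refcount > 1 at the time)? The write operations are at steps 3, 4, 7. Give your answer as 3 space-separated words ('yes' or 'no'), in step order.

Op 1: fork(P0) -> P1. 3 ppages; refcounts: pp0:2 pp1:2 pp2:2
Op 2: fork(P0) -> P2. 3 ppages; refcounts: pp0:3 pp1:3 pp2:3
Op 3: write(P0, v1, 179). refcount(pp1)=3>1 -> COPY to pp3. 4 ppages; refcounts: pp0:3 pp1:2 pp2:3 pp3:1
Op 4: write(P2, v0, 169). refcount(pp0)=3>1 -> COPY to pp4. 5 ppages; refcounts: pp0:2 pp1:2 pp2:3 pp3:1 pp4:1
Op 5: read(P2, v2) -> 17. No state change.
Op 6: read(P2, v2) -> 17. No state change.
Op 7: write(P1, v2, 139). refcount(pp2)=3>1 -> COPY to pp5. 6 ppages; refcounts: pp0:2 pp1:2 pp2:2 pp3:1 pp4:1 pp5:1

yes yes yes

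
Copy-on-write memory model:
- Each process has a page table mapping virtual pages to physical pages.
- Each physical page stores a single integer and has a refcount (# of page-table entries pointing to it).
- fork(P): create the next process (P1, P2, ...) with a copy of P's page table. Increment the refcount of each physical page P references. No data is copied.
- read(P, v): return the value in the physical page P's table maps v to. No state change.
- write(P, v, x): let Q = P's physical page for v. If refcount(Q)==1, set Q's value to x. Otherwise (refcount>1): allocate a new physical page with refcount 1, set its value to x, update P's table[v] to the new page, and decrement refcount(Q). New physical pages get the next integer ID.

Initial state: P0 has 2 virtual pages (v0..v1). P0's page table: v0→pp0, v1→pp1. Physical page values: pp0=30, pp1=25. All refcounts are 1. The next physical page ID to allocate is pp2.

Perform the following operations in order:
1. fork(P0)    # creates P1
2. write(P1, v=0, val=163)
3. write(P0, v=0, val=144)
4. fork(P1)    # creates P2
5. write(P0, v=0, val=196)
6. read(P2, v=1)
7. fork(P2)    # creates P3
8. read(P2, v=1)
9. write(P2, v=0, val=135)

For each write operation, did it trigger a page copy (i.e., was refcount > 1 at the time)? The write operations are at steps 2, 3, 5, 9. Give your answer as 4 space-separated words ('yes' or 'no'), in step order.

Op 1: fork(P0) -> P1. 2 ppages; refcounts: pp0:2 pp1:2
Op 2: write(P1, v0, 163). refcount(pp0)=2>1 -> COPY to pp2. 3 ppages; refcounts: pp0:1 pp1:2 pp2:1
Op 3: write(P0, v0, 144). refcount(pp0)=1 -> write in place. 3 ppages; refcounts: pp0:1 pp1:2 pp2:1
Op 4: fork(P1) -> P2. 3 ppages; refcounts: pp0:1 pp1:3 pp2:2
Op 5: write(P0, v0, 196). refcount(pp0)=1 -> write in place. 3 ppages; refcounts: pp0:1 pp1:3 pp2:2
Op 6: read(P2, v1) -> 25. No state change.
Op 7: fork(P2) -> P3. 3 ppages; refcounts: pp0:1 pp1:4 pp2:3
Op 8: read(P2, v1) -> 25. No state change.
Op 9: write(P2, v0, 135). refcount(pp2)=3>1 -> COPY to pp3. 4 ppages; refcounts: pp0:1 pp1:4 pp2:2 pp3:1

yes no no yes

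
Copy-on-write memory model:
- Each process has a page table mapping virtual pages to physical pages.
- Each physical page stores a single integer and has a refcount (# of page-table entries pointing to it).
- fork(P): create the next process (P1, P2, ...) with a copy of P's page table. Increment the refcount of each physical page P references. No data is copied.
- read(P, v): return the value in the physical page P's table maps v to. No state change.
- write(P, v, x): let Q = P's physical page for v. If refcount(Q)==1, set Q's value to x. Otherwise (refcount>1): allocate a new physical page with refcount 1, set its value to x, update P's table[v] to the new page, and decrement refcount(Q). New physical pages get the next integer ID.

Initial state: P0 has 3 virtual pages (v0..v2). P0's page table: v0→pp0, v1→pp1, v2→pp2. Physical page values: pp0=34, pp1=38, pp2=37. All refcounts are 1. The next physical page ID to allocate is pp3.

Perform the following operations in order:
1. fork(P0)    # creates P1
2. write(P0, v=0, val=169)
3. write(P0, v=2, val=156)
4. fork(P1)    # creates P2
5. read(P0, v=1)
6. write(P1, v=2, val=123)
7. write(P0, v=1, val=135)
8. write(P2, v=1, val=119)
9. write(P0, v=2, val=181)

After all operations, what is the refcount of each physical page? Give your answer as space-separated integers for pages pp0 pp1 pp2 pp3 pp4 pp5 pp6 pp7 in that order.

Answer: 2 1 1 1 1 1 1 1

Derivation:
Op 1: fork(P0) -> P1. 3 ppages; refcounts: pp0:2 pp1:2 pp2:2
Op 2: write(P0, v0, 169). refcount(pp0)=2>1 -> COPY to pp3. 4 ppages; refcounts: pp0:1 pp1:2 pp2:2 pp3:1
Op 3: write(P0, v2, 156). refcount(pp2)=2>1 -> COPY to pp4. 5 ppages; refcounts: pp0:1 pp1:2 pp2:1 pp3:1 pp4:1
Op 4: fork(P1) -> P2. 5 ppages; refcounts: pp0:2 pp1:3 pp2:2 pp3:1 pp4:1
Op 5: read(P0, v1) -> 38. No state change.
Op 6: write(P1, v2, 123). refcount(pp2)=2>1 -> COPY to pp5. 6 ppages; refcounts: pp0:2 pp1:3 pp2:1 pp3:1 pp4:1 pp5:1
Op 7: write(P0, v1, 135). refcount(pp1)=3>1 -> COPY to pp6. 7 ppages; refcounts: pp0:2 pp1:2 pp2:1 pp3:1 pp4:1 pp5:1 pp6:1
Op 8: write(P2, v1, 119). refcount(pp1)=2>1 -> COPY to pp7. 8 ppages; refcounts: pp0:2 pp1:1 pp2:1 pp3:1 pp4:1 pp5:1 pp6:1 pp7:1
Op 9: write(P0, v2, 181). refcount(pp4)=1 -> write in place. 8 ppages; refcounts: pp0:2 pp1:1 pp2:1 pp3:1 pp4:1 pp5:1 pp6:1 pp7:1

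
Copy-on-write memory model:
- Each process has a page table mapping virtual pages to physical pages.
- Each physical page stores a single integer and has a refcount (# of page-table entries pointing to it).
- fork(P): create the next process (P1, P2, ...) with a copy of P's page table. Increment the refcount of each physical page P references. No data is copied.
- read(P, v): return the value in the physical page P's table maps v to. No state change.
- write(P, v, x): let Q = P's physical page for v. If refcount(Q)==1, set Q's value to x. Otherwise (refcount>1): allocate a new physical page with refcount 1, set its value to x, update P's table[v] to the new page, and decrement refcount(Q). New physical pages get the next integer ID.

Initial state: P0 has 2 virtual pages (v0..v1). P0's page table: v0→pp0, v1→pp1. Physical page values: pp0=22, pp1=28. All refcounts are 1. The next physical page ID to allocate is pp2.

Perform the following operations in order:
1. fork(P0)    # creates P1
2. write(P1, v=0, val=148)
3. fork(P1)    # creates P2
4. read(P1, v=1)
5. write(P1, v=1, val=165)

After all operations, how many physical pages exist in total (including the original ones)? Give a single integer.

Op 1: fork(P0) -> P1. 2 ppages; refcounts: pp0:2 pp1:2
Op 2: write(P1, v0, 148). refcount(pp0)=2>1 -> COPY to pp2. 3 ppages; refcounts: pp0:1 pp1:2 pp2:1
Op 3: fork(P1) -> P2. 3 ppages; refcounts: pp0:1 pp1:3 pp2:2
Op 4: read(P1, v1) -> 28. No state change.
Op 5: write(P1, v1, 165). refcount(pp1)=3>1 -> COPY to pp3. 4 ppages; refcounts: pp0:1 pp1:2 pp2:2 pp3:1

Answer: 4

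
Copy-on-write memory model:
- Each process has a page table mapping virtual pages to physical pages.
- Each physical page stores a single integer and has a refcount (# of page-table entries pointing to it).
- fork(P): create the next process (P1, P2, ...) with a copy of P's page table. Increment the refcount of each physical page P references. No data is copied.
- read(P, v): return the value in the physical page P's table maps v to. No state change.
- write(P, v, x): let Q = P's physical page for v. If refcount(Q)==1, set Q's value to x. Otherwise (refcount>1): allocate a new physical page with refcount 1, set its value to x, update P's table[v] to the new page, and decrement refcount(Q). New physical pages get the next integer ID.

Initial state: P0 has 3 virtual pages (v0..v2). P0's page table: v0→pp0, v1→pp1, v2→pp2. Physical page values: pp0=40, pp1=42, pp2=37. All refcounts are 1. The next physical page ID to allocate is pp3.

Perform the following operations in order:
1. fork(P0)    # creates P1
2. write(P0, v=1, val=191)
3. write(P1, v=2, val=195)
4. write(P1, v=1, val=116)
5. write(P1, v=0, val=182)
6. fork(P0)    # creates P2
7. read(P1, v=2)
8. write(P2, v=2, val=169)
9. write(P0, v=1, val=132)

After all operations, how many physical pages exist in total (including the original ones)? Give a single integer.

Answer: 8

Derivation:
Op 1: fork(P0) -> P1. 3 ppages; refcounts: pp0:2 pp1:2 pp2:2
Op 2: write(P0, v1, 191). refcount(pp1)=2>1 -> COPY to pp3. 4 ppages; refcounts: pp0:2 pp1:1 pp2:2 pp3:1
Op 3: write(P1, v2, 195). refcount(pp2)=2>1 -> COPY to pp4. 5 ppages; refcounts: pp0:2 pp1:1 pp2:1 pp3:1 pp4:1
Op 4: write(P1, v1, 116). refcount(pp1)=1 -> write in place. 5 ppages; refcounts: pp0:2 pp1:1 pp2:1 pp3:1 pp4:1
Op 5: write(P1, v0, 182). refcount(pp0)=2>1 -> COPY to pp5. 6 ppages; refcounts: pp0:1 pp1:1 pp2:1 pp3:1 pp4:1 pp5:1
Op 6: fork(P0) -> P2. 6 ppages; refcounts: pp0:2 pp1:1 pp2:2 pp3:2 pp4:1 pp5:1
Op 7: read(P1, v2) -> 195. No state change.
Op 8: write(P2, v2, 169). refcount(pp2)=2>1 -> COPY to pp6. 7 ppages; refcounts: pp0:2 pp1:1 pp2:1 pp3:2 pp4:1 pp5:1 pp6:1
Op 9: write(P0, v1, 132). refcount(pp3)=2>1 -> COPY to pp7. 8 ppages; refcounts: pp0:2 pp1:1 pp2:1 pp3:1 pp4:1 pp5:1 pp6:1 pp7:1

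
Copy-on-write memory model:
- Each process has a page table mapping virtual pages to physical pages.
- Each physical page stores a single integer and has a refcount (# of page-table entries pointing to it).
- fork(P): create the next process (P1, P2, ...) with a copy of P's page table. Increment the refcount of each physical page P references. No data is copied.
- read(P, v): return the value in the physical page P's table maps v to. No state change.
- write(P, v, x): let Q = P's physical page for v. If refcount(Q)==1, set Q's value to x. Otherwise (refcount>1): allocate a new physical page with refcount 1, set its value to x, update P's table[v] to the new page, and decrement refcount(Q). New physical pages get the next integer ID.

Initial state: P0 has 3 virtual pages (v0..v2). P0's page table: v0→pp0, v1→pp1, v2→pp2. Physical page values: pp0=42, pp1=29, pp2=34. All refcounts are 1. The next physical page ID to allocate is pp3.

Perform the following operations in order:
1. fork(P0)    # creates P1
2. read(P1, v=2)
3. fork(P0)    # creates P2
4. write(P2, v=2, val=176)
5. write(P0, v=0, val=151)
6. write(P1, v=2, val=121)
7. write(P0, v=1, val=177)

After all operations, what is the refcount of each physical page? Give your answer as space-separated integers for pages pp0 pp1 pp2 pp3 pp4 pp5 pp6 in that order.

Op 1: fork(P0) -> P1. 3 ppages; refcounts: pp0:2 pp1:2 pp2:2
Op 2: read(P1, v2) -> 34. No state change.
Op 3: fork(P0) -> P2. 3 ppages; refcounts: pp0:3 pp1:3 pp2:3
Op 4: write(P2, v2, 176). refcount(pp2)=3>1 -> COPY to pp3. 4 ppages; refcounts: pp0:3 pp1:3 pp2:2 pp3:1
Op 5: write(P0, v0, 151). refcount(pp0)=3>1 -> COPY to pp4. 5 ppages; refcounts: pp0:2 pp1:3 pp2:2 pp3:1 pp4:1
Op 6: write(P1, v2, 121). refcount(pp2)=2>1 -> COPY to pp5. 6 ppages; refcounts: pp0:2 pp1:3 pp2:1 pp3:1 pp4:1 pp5:1
Op 7: write(P0, v1, 177). refcount(pp1)=3>1 -> COPY to pp6. 7 ppages; refcounts: pp0:2 pp1:2 pp2:1 pp3:1 pp4:1 pp5:1 pp6:1

Answer: 2 2 1 1 1 1 1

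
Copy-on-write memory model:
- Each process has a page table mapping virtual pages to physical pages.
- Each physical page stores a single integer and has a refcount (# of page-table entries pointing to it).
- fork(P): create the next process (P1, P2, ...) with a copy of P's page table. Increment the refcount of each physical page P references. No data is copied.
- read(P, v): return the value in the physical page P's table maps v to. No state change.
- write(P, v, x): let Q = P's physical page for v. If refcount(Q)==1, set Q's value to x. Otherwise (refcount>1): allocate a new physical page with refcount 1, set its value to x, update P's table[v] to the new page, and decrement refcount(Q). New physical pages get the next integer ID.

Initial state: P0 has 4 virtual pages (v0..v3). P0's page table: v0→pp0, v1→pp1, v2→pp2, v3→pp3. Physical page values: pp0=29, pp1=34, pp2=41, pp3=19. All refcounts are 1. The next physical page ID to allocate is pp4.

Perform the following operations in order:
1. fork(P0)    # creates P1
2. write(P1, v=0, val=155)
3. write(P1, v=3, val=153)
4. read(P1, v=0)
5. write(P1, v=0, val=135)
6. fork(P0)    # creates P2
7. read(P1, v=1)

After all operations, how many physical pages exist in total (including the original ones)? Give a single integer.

Answer: 6

Derivation:
Op 1: fork(P0) -> P1. 4 ppages; refcounts: pp0:2 pp1:2 pp2:2 pp3:2
Op 2: write(P1, v0, 155). refcount(pp0)=2>1 -> COPY to pp4. 5 ppages; refcounts: pp0:1 pp1:2 pp2:2 pp3:2 pp4:1
Op 3: write(P1, v3, 153). refcount(pp3)=2>1 -> COPY to pp5. 6 ppages; refcounts: pp0:1 pp1:2 pp2:2 pp3:1 pp4:1 pp5:1
Op 4: read(P1, v0) -> 155. No state change.
Op 5: write(P1, v0, 135). refcount(pp4)=1 -> write in place. 6 ppages; refcounts: pp0:1 pp1:2 pp2:2 pp3:1 pp4:1 pp5:1
Op 6: fork(P0) -> P2. 6 ppages; refcounts: pp0:2 pp1:3 pp2:3 pp3:2 pp4:1 pp5:1
Op 7: read(P1, v1) -> 34. No state change.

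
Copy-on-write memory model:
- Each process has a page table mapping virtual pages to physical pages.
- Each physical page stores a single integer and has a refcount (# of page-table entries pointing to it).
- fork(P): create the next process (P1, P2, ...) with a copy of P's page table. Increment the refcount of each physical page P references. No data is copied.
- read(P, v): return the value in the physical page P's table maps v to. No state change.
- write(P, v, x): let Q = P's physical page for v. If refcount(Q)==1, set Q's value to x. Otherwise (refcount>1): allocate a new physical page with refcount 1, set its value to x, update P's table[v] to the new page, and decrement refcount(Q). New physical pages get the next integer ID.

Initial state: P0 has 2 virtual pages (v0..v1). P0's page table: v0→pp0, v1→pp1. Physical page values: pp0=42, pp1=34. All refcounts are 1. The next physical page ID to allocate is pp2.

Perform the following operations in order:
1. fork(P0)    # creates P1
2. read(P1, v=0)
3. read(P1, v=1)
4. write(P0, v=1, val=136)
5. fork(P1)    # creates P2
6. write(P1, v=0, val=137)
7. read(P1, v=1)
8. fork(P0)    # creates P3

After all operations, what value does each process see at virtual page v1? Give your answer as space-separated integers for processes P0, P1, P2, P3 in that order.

Op 1: fork(P0) -> P1. 2 ppages; refcounts: pp0:2 pp1:2
Op 2: read(P1, v0) -> 42. No state change.
Op 3: read(P1, v1) -> 34. No state change.
Op 4: write(P0, v1, 136). refcount(pp1)=2>1 -> COPY to pp2. 3 ppages; refcounts: pp0:2 pp1:1 pp2:1
Op 5: fork(P1) -> P2. 3 ppages; refcounts: pp0:3 pp1:2 pp2:1
Op 6: write(P1, v0, 137). refcount(pp0)=3>1 -> COPY to pp3. 4 ppages; refcounts: pp0:2 pp1:2 pp2:1 pp3:1
Op 7: read(P1, v1) -> 34. No state change.
Op 8: fork(P0) -> P3. 4 ppages; refcounts: pp0:3 pp1:2 pp2:2 pp3:1
P0: v1 -> pp2 = 136
P1: v1 -> pp1 = 34
P2: v1 -> pp1 = 34
P3: v1 -> pp2 = 136

Answer: 136 34 34 136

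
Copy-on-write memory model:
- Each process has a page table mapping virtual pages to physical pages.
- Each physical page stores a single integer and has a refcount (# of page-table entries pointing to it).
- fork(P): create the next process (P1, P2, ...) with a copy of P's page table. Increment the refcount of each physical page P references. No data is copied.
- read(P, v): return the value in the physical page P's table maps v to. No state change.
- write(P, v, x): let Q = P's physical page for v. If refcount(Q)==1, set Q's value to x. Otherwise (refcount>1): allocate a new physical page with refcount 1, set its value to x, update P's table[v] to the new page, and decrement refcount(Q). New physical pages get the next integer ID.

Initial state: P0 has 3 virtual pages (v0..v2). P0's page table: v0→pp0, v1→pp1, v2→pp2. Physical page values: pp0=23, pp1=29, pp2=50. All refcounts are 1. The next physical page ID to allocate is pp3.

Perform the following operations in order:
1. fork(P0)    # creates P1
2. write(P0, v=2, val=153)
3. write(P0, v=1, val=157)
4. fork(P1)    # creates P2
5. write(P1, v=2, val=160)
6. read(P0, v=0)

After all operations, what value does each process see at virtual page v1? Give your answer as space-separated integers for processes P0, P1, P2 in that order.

Op 1: fork(P0) -> P1. 3 ppages; refcounts: pp0:2 pp1:2 pp2:2
Op 2: write(P0, v2, 153). refcount(pp2)=2>1 -> COPY to pp3. 4 ppages; refcounts: pp0:2 pp1:2 pp2:1 pp3:1
Op 3: write(P0, v1, 157). refcount(pp1)=2>1 -> COPY to pp4. 5 ppages; refcounts: pp0:2 pp1:1 pp2:1 pp3:1 pp4:1
Op 4: fork(P1) -> P2. 5 ppages; refcounts: pp0:3 pp1:2 pp2:2 pp3:1 pp4:1
Op 5: write(P1, v2, 160). refcount(pp2)=2>1 -> COPY to pp5. 6 ppages; refcounts: pp0:3 pp1:2 pp2:1 pp3:1 pp4:1 pp5:1
Op 6: read(P0, v0) -> 23. No state change.
P0: v1 -> pp4 = 157
P1: v1 -> pp1 = 29
P2: v1 -> pp1 = 29

Answer: 157 29 29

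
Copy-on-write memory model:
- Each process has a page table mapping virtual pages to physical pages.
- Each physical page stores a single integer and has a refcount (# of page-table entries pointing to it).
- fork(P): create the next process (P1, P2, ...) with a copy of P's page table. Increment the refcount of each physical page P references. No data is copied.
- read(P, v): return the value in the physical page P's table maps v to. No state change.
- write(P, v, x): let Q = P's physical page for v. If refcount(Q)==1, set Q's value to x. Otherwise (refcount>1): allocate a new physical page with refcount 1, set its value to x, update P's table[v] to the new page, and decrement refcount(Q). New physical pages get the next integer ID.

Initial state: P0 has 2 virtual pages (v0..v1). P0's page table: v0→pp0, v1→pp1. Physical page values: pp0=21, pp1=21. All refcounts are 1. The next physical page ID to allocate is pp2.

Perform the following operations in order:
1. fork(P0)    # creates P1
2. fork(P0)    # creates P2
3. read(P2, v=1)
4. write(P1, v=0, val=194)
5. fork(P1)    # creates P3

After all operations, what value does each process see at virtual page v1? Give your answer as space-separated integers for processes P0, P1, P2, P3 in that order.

Answer: 21 21 21 21

Derivation:
Op 1: fork(P0) -> P1. 2 ppages; refcounts: pp0:2 pp1:2
Op 2: fork(P0) -> P2. 2 ppages; refcounts: pp0:3 pp1:3
Op 3: read(P2, v1) -> 21. No state change.
Op 4: write(P1, v0, 194). refcount(pp0)=3>1 -> COPY to pp2. 3 ppages; refcounts: pp0:2 pp1:3 pp2:1
Op 5: fork(P1) -> P3. 3 ppages; refcounts: pp0:2 pp1:4 pp2:2
P0: v1 -> pp1 = 21
P1: v1 -> pp1 = 21
P2: v1 -> pp1 = 21
P3: v1 -> pp1 = 21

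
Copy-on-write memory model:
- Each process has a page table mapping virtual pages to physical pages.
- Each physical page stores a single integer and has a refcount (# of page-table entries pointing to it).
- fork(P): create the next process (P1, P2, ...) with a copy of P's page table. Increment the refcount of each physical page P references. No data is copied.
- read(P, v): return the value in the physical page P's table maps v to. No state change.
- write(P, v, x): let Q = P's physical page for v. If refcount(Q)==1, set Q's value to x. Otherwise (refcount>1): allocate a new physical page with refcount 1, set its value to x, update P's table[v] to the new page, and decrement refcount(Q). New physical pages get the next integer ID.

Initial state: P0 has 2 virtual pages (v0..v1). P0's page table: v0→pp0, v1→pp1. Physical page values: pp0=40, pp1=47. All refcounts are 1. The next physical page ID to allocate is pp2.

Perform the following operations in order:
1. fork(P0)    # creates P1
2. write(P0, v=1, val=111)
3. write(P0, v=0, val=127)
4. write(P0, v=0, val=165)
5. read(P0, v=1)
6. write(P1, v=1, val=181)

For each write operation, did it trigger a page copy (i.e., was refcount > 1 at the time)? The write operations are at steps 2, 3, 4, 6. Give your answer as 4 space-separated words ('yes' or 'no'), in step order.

Op 1: fork(P0) -> P1. 2 ppages; refcounts: pp0:2 pp1:2
Op 2: write(P0, v1, 111). refcount(pp1)=2>1 -> COPY to pp2. 3 ppages; refcounts: pp0:2 pp1:1 pp2:1
Op 3: write(P0, v0, 127). refcount(pp0)=2>1 -> COPY to pp3. 4 ppages; refcounts: pp0:1 pp1:1 pp2:1 pp3:1
Op 4: write(P0, v0, 165). refcount(pp3)=1 -> write in place. 4 ppages; refcounts: pp0:1 pp1:1 pp2:1 pp3:1
Op 5: read(P0, v1) -> 111. No state change.
Op 6: write(P1, v1, 181). refcount(pp1)=1 -> write in place. 4 ppages; refcounts: pp0:1 pp1:1 pp2:1 pp3:1

yes yes no no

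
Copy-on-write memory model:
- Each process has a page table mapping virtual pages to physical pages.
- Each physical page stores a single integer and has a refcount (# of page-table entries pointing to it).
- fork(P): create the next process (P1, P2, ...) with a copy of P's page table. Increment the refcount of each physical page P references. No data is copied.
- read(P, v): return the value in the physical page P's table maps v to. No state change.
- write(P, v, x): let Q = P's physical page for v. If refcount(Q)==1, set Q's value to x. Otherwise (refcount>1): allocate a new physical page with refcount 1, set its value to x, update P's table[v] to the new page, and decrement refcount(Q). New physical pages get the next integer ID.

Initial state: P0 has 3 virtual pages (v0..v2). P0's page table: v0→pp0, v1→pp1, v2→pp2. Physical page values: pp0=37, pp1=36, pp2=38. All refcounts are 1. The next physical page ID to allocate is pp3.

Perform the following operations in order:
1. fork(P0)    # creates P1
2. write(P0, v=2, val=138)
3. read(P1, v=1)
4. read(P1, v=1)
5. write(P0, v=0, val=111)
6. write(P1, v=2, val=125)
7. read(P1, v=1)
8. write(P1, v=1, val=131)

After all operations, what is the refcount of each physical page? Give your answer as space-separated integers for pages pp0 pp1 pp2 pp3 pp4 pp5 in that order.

Op 1: fork(P0) -> P1. 3 ppages; refcounts: pp0:2 pp1:2 pp2:2
Op 2: write(P0, v2, 138). refcount(pp2)=2>1 -> COPY to pp3. 4 ppages; refcounts: pp0:2 pp1:2 pp2:1 pp3:1
Op 3: read(P1, v1) -> 36. No state change.
Op 4: read(P1, v1) -> 36. No state change.
Op 5: write(P0, v0, 111). refcount(pp0)=2>1 -> COPY to pp4. 5 ppages; refcounts: pp0:1 pp1:2 pp2:1 pp3:1 pp4:1
Op 6: write(P1, v2, 125). refcount(pp2)=1 -> write in place. 5 ppages; refcounts: pp0:1 pp1:2 pp2:1 pp3:1 pp4:1
Op 7: read(P1, v1) -> 36. No state change.
Op 8: write(P1, v1, 131). refcount(pp1)=2>1 -> COPY to pp5. 6 ppages; refcounts: pp0:1 pp1:1 pp2:1 pp3:1 pp4:1 pp5:1

Answer: 1 1 1 1 1 1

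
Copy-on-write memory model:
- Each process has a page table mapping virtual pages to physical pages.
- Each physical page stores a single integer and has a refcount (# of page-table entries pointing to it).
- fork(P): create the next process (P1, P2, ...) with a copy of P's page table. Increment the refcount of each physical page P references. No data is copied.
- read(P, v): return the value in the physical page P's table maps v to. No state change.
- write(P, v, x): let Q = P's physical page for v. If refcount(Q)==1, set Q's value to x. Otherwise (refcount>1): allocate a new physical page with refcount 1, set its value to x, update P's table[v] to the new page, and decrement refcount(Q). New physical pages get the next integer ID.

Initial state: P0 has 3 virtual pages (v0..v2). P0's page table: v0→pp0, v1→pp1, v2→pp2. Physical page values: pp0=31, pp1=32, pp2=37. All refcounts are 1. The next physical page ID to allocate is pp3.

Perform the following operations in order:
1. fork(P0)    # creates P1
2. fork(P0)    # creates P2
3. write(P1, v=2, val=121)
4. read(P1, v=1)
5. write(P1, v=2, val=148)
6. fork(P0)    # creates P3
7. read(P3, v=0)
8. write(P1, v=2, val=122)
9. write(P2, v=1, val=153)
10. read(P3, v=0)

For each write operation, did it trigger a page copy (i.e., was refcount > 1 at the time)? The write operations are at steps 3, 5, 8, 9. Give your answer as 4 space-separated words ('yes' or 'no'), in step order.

Op 1: fork(P0) -> P1. 3 ppages; refcounts: pp0:2 pp1:2 pp2:2
Op 2: fork(P0) -> P2. 3 ppages; refcounts: pp0:3 pp1:3 pp2:3
Op 3: write(P1, v2, 121). refcount(pp2)=3>1 -> COPY to pp3. 4 ppages; refcounts: pp0:3 pp1:3 pp2:2 pp3:1
Op 4: read(P1, v1) -> 32. No state change.
Op 5: write(P1, v2, 148). refcount(pp3)=1 -> write in place. 4 ppages; refcounts: pp0:3 pp1:3 pp2:2 pp3:1
Op 6: fork(P0) -> P3. 4 ppages; refcounts: pp0:4 pp1:4 pp2:3 pp3:1
Op 7: read(P3, v0) -> 31. No state change.
Op 8: write(P1, v2, 122). refcount(pp3)=1 -> write in place. 4 ppages; refcounts: pp0:4 pp1:4 pp2:3 pp3:1
Op 9: write(P2, v1, 153). refcount(pp1)=4>1 -> COPY to pp4. 5 ppages; refcounts: pp0:4 pp1:3 pp2:3 pp3:1 pp4:1
Op 10: read(P3, v0) -> 31. No state change.

yes no no yes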